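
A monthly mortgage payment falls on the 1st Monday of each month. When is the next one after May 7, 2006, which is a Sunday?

Jun 5, 2006

May 2006 starts on a Monday, so its 1st Monday is May 1, 2006.
That is not after May 7, 2006, so look at Jun 2006.
Jun 2006 starts on a Thursday, so its 1st Monday is Jun 5, 2006 (4 days in).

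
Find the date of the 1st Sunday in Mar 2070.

The first Sunday of Mar 2070 is Mar 2.

Mar 2, 2070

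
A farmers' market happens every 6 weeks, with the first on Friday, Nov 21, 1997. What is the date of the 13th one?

Apr 9, 1999

The 13th occurrence is 12 intervals after the first: 12 × 42 = 504 days after Nov 21, 1997.
Nov has 30 days — 9 days to the end of Nov leaves 495.
From end of Nov to end of 1997 is 31 days (464 left).
1998 has 365 days (99 left).
Jan has 31 days (68 left).
Feb has 28 days (40 left).
Mar has 31 days (9 left).
9 days into Apr → Apr 9, 1999.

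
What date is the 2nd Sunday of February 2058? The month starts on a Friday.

February 10, 2058

February 2058 begins on a Friday, so the first Sunday is February 3 (2 days later).
The 2nd Sunday is 1 weeks later: 3 + 7 = 10.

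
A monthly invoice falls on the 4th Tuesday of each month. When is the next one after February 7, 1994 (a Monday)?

February 22, 1994

February 1994 starts on a Tuesday; its first Tuesday is the 1st, so the 4th Tuesday is the 22nd — February 22, 1994.
February 22, 1994 is after February 7, 1994, so that is the next one.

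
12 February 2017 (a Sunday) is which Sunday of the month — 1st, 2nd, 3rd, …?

2nd

Day 12 falls in week ⌈12/7⌉ of the month.
Days 1–7 hold the 1st Sunday, 8–14 the 2nd, 15–21 the 3rd, 22–28 the 4th, 29–31 the 5th.
12 is in the range for the 2nd.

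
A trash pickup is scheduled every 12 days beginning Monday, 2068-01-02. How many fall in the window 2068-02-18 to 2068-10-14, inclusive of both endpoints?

20

Occurrences land 12·i days after 2068-01-02 for i = 0, 1, 2, …
2068-02-18 is 47 days after the start; 47 ÷ 12 = 3 remainder 11; since the remainder is 11, round up to i = 4. First occurrence in the window: #5 on 2068-02-19 (4×12 = 48 days in).
2068-10-14 is 286 days after the start; 286 ÷ 12 = 23 remainder 10. Last occurrence in the window: #24 on 2068-10-04.
Occurrences #5 through #24: 20 in total.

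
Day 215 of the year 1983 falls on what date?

January has 31 days (215 − 31 = 184 remain).
February has 28 days (184 − 28 = 156 remain).
March has 31 days (156 − 31 = 125 remain).
April has 30 days (125 − 30 = 95 remain).
May has 31 days (95 − 31 = 64 remain).
June has 30 days (64 − 30 = 34 remain).
July has 31 days (34 − 31 = 3 remain).
3 into August → August 3.

August 3, 1983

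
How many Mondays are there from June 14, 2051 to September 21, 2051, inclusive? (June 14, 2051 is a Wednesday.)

14

June 14, 2051 is a Wednesday; the first Monday on or after it is June 19, 2051 (5 days later).
From June 19, 2051 to September 21, 2051: 11 + 31 + 31 + 21 = 94 days (rest of June, July, August, September).
94 ÷ 7 = 13 full weeks with remainder 3, so 13 more Mondays after the first → 14.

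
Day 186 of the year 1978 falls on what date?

Jan has 31 days (186 − 31 = 155 remain).
Feb has 28 days (155 − 28 = 127 remain).
Mar has 31 days (127 − 31 = 96 remain).
Apr has 30 days (96 − 30 = 66 remain).
May has 31 days (66 − 31 = 35 remain).
Jun has 30 days (35 − 30 = 5 remain).
5 into Jul → Jul 5.

Jul 5, 1978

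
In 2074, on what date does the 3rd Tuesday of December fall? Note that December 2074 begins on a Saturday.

2074-12-18

December 2074 begins on a Saturday, so the first Tuesday is December 4 (3 days later).
The 3rd Tuesday is 2 weeks later: 4 + 14 = 18.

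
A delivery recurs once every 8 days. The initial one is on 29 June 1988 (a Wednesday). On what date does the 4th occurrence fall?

The 4th occurrence is 3 intervals after the first: 3 × 8 = 24 days after 29 June 1988.
June has 30 days — 1 day to the end of June leaves 23.
23 days into July → 23 July 1988.

23 July 1988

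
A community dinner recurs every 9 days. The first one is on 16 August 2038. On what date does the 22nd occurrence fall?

21 February 2039

The 22nd occurrence is 21 intervals after the first: 21 × 9 = 189 days after 16 August 2038.
August has 31 days — 15 days to the end of August leaves 174.
September has 30 days (144 left).
October has 31 days (113 left).
November has 30 days (83 left).
December has 31 days (52 left).
January has 31 days (21 left).
21 days into February → 21 February 2039.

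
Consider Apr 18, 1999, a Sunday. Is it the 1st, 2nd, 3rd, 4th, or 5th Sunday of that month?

3rd

Day 18 falls in week ⌈18/7⌉ of the month.
Days 1–7 hold the 1st Sunday, 8–14 the 2nd, 15–21 the 3rd, 22–28 the 4th, 29–31 the 5th.
18 is in the range for the 3rd.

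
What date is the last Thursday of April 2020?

April 30, 2020

The first Thursday of April 2020 is April 2.
April 2020 has 30 days. Adding weeks: 2, 9, 16, 23, 30 — the last one ≤ 30 is the 30th.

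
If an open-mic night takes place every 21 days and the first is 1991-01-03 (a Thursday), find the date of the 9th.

The 9th occurrence is 8 intervals after the first: 8 × 21 = 168 days after 1991-01-03.
January has 31 days — 28 days to the end of January leaves 140.
February has 28 days (112 left).
March has 31 days (81 left).
April has 30 days (51 left).
May has 31 days (20 left).
20 days into June → 1991-06-20.

1991-06-20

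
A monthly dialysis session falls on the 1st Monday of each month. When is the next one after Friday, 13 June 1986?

June 1986 starts on a Sunday, so its 1st Monday is 2 June 1986 (1 day in).
That is not after 13 June 1986, so look at July 1986.
July 1986 starts on a Tuesday, so its 1st Monday is 7 July 1986 (6 days in).

7 July 1986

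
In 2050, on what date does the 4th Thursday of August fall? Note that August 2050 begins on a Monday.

August 25, 2050

August 2050 begins on a Monday, so the first Thursday is August 4 (3 days later).
The 4th Thursday is 3 weeks later: 4 + 21 = 25.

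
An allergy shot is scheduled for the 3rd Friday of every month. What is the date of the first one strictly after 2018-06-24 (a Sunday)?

June 2018 starts on a Friday; its first Friday is the 1st, so the 3rd Friday is the 15th — 2018-06-15.
That is not after 2018-06-24, so look at July 2018.
July 2018 starts on a Sunday; its first Friday is the 6th, so the 3rd Friday is the 20th — 2018-07-20.

2018-07-20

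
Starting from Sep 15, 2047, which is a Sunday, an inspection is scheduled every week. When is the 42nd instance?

Jun 28, 2048

The 42nd occurrence is 41 intervals after the first: 41 × 7 = 287 days after Sep 15, 2047.
Sep has 30 days — 15 days to the end of Sep leaves 272.
Oct has 31 days (241 left).
Nov has 30 days (211 left).
Dec has 31 days (180 left).
Jan has 31 days (149 left).
Feb has 29 days (120 left).
Mar has 31 days (89 left).
Apr has 30 days (59 left).
May has 31 days (28 left).
28 days into Jun → Jun 28, 2048.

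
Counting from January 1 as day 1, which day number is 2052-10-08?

Days in months before October: 31 + 29 + 31 + 30 + 31 + 30 + 31 + 31 + 30 = 274.
Plus 8 days into October → day 282.

282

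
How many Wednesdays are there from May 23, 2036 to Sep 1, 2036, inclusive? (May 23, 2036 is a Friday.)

May 23, 2036 is a Friday; the first Wednesday on or after it is May 28, 2036 (5 days later).
From May 28, 2036 to Sep 1, 2036: 3 + 30 + 31 + 31 + 1 = 96 days (rest of May, Jun, Jul, Aug, Sep).
96 ÷ 7 = 13 full weeks with remainder 5, so 13 more Wednesdays after the first → 14.

14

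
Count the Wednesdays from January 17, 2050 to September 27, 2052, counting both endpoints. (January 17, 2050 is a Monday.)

January 17, 2050 is a Monday; the first Wednesday on or after it is January 19, 2050 (2 days later).
From January 19, 2050 to September 27, 2052: 346 + 365 + 271 = 982 days (rest of 2050, 2051, to September 27, 2052 in 2052).
982 ÷ 7 = 140 full weeks with remainder 2, so 140 more Wednesdays after the first → 141.

141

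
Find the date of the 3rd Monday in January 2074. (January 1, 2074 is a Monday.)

January 15, 2074

January 2074 begins on a Monday, so the first Monday is January 1.
The 3rd Monday is 2 weeks later: 1 + 14 = 15.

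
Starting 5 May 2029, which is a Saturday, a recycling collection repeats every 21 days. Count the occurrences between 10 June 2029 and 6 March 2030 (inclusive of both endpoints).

13

Occurrences land 21·i days after 5 May 2029 for i = 0, 1, 2, …
10 June 2029 is 36 days after the start; 36 ÷ 21 = 1 remainder 15; since the remainder is 15, round up to i = 2. First occurrence in the window: #3 on 16 June 2029 (2×21 = 42 days in).
6 March 2030 is 305 days after the start; 305 ÷ 21 = 14 remainder 11. Last occurrence in the window: #15 on 23 February 2030.
Occurrences #3 through #15: 13 in total.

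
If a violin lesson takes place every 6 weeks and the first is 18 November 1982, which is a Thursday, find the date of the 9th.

The 9th occurrence is 8 intervals after the first: 8 × 42 = 336 days after 18 November 1982.
November has 30 days — 12 days to the end of November leaves 324.
December has 31 days (293 left).
January has 31 days (262 left).
February has 28 days (234 left).
March has 31 days (203 left).
April has 30 days (173 left).
May has 31 days (142 left).
June has 30 days (112 left).
July has 31 days (81 left).
August has 31 days (50 left).
September has 30 days (20 left).
20 days into October → 20 October 1983.

20 October 1983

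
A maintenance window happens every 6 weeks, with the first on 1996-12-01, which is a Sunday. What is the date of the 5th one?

The 5th occurrence is 4 intervals after the first: 4 × 42 = 168 days after 1996-12-01.
December has 31 days — 30 days to the end of December leaves 138.
January has 31 days (107 left).
February has 28 days (79 left).
March has 31 days (48 left).
April has 30 days (18 left).
18 days into May → 1997-05-18.

1997-05-18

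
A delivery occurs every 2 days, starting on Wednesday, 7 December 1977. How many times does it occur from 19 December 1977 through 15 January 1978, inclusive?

Occurrences land 2·i days after 7 December 1977 for i = 0, 1, 2, …
19 December 1977 is 12 days after the start; 12 ÷ 2 = 6 remainder 0. First occurrence in the window: #7 on 19 December 1977 (6×2 = 12 days in).
15 January 1978 is 39 days after the start; 39 ÷ 2 = 19 remainder 1. Last occurrence in the window: #20 on 14 January 1978.
Occurrences #7 through #20: 14 in total.

14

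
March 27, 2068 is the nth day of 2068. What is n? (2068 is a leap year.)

87

Days in months before March: 31 + 29 = 60.
Plus 27 days into March → day 87.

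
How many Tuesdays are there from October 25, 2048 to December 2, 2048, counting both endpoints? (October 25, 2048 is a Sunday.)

October 25, 2048 is a Sunday; the first Tuesday on or after it is October 27, 2048 (2 days later).
From October 27, 2048 to December 2, 2048: 4 + 30 + 2 = 36 days (rest of October, November, December).
36 ÷ 7 = 5 full weeks with remainder 1, so 5 more Tuesdays after the first → 6.

6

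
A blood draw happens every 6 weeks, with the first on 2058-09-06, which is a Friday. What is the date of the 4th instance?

The 4th occurrence is 3 intervals after the first: 3 × 42 = 126 days after 2058-09-06.
September has 30 days — 24 days to the end of September leaves 102.
October has 31 days (71 left).
November has 30 days (41 left).
December has 31 days (10 left).
10 days into January → 2059-01-10.

2059-01-10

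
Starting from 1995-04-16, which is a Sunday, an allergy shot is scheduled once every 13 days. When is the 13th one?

1995-09-19

The 13th occurrence is 12 intervals after the first: 12 × 13 = 156 days after 1995-04-16.
April has 30 days — 14 days to the end of April leaves 142.
May has 31 days (111 left).
June has 30 days (81 left).
July has 31 days (50 left).
August has 31 days (19 left).
19 days into September → 1995-09-19.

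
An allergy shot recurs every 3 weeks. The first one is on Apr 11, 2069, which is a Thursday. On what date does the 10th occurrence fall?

The 10th occurrence is 9 intervals after the first: 9 × 21 = 189 days after Apr 11, 2069.
Apr has 30 days — 19 days to the end of Apr leaves 170.
May has 31 days (139 left).
Jun has 30 days (109 left).
Jul has 31 days (78 left).
Aug has 31 days (47 left).
Sep has 30 days (17 left).
17 days into Oct → Oct 17, 2069.

Oct 17, 2069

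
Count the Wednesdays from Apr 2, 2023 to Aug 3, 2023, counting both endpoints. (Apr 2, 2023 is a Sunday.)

18

Apr 2, 2023 is a Sunday; the first Wednesday on or after it is Apr 5, 2023 (3 days later).
From Apr 5, 2023 to Aug 3, 2023: 25 + 31 + 30 + 31 + 3 = 120 days (rest of Apr, May, Jun, Jul, Aug).
120 ÷ 7 = 17 full weeks with remainder 1, so 17 more Wednesdays after the first → 18.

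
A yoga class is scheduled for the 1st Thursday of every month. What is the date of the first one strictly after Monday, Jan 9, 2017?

Feb 2, 2017

Jan 2017 starts on a Sunday, so its 1st Thursday is Jan 5, 2017 (4 days in).
That is not after Jan 9, 2017, so look at Feb 2017.
Feb 2017 starts on a Wednesday, so its 1st Thursday is Feb 2, 2017 (1 day in).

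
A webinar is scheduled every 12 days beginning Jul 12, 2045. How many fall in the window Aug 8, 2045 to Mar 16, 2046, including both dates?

Occurrences land 12·i days after Jul 12, 2045 for i = 0, 1, 2, …
Aug 8, 2045 is 27 days after the start; 27 ÷ 12 = 2 remainder 3; since the remainder is 3, round up to i = 3. First occurrence in the window: #4 on Aug 17, 2045 (3×12 = 36 days in).
Mar 16, 2046 is 247 days after the start; 247 ÷ 12 = 20 remainder 7. Last occurrence in the window: #21 on Mar 9, 2046.
Occurrences #4 through #21: 18 in total.

18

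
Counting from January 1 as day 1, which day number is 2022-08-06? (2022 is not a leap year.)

218

Days in months before August: 31 + 28 + 31 + 30 + 31 + 30 + 31 = 212.
Plus 6 days into August → day 218.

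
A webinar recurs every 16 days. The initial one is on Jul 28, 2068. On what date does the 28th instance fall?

The 28th occurrence is 27 intervals after the first: 27 × 16 = 432 days after Jul 28, 2068.
Jul has 31 days — 3 days to the end of Jul leaves 429.
From end of Jul to end of 2068 is 153 days (276 left).
Jan has 31 days (245 left).
Feb has 28 days (217 left).
Mar has 31 days (186 left).
Apr has 30 days (156 left).
May has 31 days (125 left).
Jun has 30 days (95 left).
Jul has 31 days (64 left).
Aug has 31 days (33 left).
Sep has 30 days (3 left).
3 days into Oct → Oct 3, 2069.

Oct 3, 2069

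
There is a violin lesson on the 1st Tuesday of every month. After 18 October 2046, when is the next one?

October 2046 starts on a Monday, so its 1st Tuesday is 2 October 2046 (1 day in).
That is not after 18 October 2046, so look at November 2046.
November 2046 starts on a Thursday, so its 1st Tuesday is 6 November 2046 (5 days in).

6 November 2046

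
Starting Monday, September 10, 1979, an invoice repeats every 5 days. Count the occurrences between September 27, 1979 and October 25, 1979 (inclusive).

Occurrences land 5·i days after September 10, 1979 for i = 0, 1, 2, …
September 27, 1979 is 17 days after the start; 17 ÷ 5 = 3 remainder 2; since the remainder is 2, round up to i = 4. First occurrence in the window: #5 on September 30, 1979 (4×5 = 20 days in).
October 25, 1979 is 45 days after the start; 45 ÷ 5 = 9 remainder 0. Last occurrence in the window: #10 on October 25, 1979.
Occurrences #5 through #10: 6 in total.

6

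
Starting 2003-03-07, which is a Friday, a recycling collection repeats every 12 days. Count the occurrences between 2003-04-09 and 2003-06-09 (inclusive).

Occurrences land 12·i days after 2003-03-07 for i = 0, 1, 2, …
2003-04-09 is 33 days after the start; 33 ÷ 12 = 2 remainder 9; since the remainder is 9, round up to i = 3. First occurrence in the window: #4 on 2003-04-12 (3×12 = 36 days in).
2003-06-09 is 94 days after the start; 94 ÷ 12 = 7 remainder 10. Last occurrence in the window: #8 on 2003-05-30.
Occurrences #4 through #8: 5 in total.

5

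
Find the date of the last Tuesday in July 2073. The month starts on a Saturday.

July 25, 2073

July 2073 begins on a Saturday, so the first Tuesday is July 4 (3 days later).
July 2073 has 31 days. Adding weeks: 4, 11, 18, 25 — the last one ≤ 31 is the 25th.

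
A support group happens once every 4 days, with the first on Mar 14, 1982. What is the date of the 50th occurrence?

Sep 26, 1982

The 50th occurrence is 49 intervals after the first: 49 × 4 = 196 days after Mar 14, 1982.
Mar has 31 days — 17 days to the end of Mar leaves 179.
Apr has 30 days (149 left).
May has 31 days (118 left).
Jun has 30 days (88 left).
Jul has 31 days (57 left).
Aug has 31 days (26 left).
26 days into Sep → Sep 26, 1982.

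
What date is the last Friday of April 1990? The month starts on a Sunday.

April 1990 begins on a Sunday, so the first Friday is April 6 (5 days later).
April 1990 has 30 days. Adding weeks: 6, 13, 20, 27 — the last one ≤ 30 is the 27th.

27 April 1990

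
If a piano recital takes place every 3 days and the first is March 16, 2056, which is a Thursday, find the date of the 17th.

The 17th occurrence is 16 intervals after the first: 16 × 3 = 48 days after March 16, 2056.
March has 31 days — 15 days to the end of March leaves 33.
April has 30 days (3 left).
3 days into May → May 3, 2056.

May 3, 2056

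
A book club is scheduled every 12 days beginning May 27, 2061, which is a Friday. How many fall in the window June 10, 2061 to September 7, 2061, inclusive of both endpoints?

Occurrences land 12·i days after May 27, 2061 for i = 0, 1, 2, …
June 10, 2061 is 14 days after the start; 14 ÷ 12 = 1 remainder 2; since the remainder is 2, round up to i = 2. First occurrence in the window: #3 on June 20, 2061 (2×12 = 24 days in).
September 7, 2061 is 103 days after the start; 103 ÷ 12 = 8 remainder 7. Last occurrence in the window: #9 on August 31, 2061.
Occurrences #3 through #9: 7 in total.

7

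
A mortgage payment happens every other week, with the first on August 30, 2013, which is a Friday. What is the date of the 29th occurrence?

The 29th occurrence is 28 intervals after the first: 28 × 14 = 392 days after August 30, 2013.
August has 31 days — 1 day to the end of August leaves 391.
September has 30 days (361 left).
October has 31 days (330 left).
November has 30 days (300 left).
December has 31 days (269 left).
January has 31 days (238 left).
February has 28 days (210 left).
March has 31 days (179 left).
April has 30 days (149 left).
May has 31 days (118 left).
June has 30 days (88 left).
July has 31 days (57 left).
August has 31 days (26 left).
26 days into September → September 26, 2014.

September 26, 2014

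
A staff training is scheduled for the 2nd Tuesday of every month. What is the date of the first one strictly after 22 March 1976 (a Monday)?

March 1976 starts on a Monday; its first Tuesday is the 2nd, so the 2nd Tuesday is the 9th — 9 March 1976.
That is not after 22 March 1976, so look at April 1976.
April 1976 starts on a Thursday; its first Tuesday is the 6th, so the 2nd Tuesday is the 13th — 13 April 1976.

13 April 1976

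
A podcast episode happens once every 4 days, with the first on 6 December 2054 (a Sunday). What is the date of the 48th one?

The 48th occurrence is 47 intervals after the first: 47 × 4 = 188 days after 6 December 2054.
December has 31 days — 25 days to the end of December leaves 163.
January has 31 days (132 left).
February has 28 days (104 left).
March has 31 days (73 left).
April has 30 days (43 left).
May has 31 days (12 left).
12 days into June → 12 June 2055.

12 June 2055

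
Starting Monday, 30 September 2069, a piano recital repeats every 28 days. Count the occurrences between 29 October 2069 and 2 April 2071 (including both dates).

Occurrences land 28·i days after 30 September 2069 for i = 0, 1, 2, …
29 October 2069 is 29 days after the start; 29 ÷ 28 = 1 remainder 1; since the remainder is 1, round up to i = 2. First occurrence in the window: #3 on 25 November 2069 (2×28 = 56 days in).
2 April 2071 is 549 days after the start; 549 ÷ 28 = 19 remainder 17. Last occurrence in the window: #20 on 16 March 2071.
Occurrences #3 through #20: 18 in total.

18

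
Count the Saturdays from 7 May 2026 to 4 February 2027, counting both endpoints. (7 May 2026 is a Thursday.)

7 May 2026 is a Thursday; the first Saturday on or after it is 9 May 2026 (2 days later).
From 9 May 2026 to 4 February 2027: 22 + 30 + 31 + 31 + 30 + 31 + 30 + 31 + 31 + 4 = 271 days (rest of May, June, July, August, September, October, November, December, January, February).
271 ÷ 7 = 38 full weeks with remainder 5, so 38 more Saturdays after the first → 39.

39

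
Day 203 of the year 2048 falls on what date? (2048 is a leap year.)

January has 31 days (203 − 31 = 172 remain).
February has 29 days (172 − 29 = 143 remain).
March has 31 days (143 − 31 = 112 remain).
April has 30 days (112 − 30 = 82 remain).
May has 31 days (82 − 31 = 51 remain).
June has 30 days (51 − 30 = 21 remain).
21 into July → July 21.

2048-07-21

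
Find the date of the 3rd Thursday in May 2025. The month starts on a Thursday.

May 15, 2025

May 2025 begins on a Thursday, so the first Thursday is May 1.
The 3rd Thursday is 2 weeks later: 1 + 14 = 15.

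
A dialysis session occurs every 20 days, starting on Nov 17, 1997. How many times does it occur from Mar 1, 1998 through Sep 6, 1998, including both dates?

9

Occurrences land 20·i days after Nov 17, 1997 for i = 0, 1, 2, …
Mar 1, 1998 is 104 days after the start; 104 ÷ 20 = 5 remainder 4; since the remainder is 4, round up to i = 6. First occurrence in the window: #7 on Mar 17, 1998 (6×20 = 120 days in).
Sep 6, 1998 is 293 days after the start; 293 ÷ 20 = 14 remainder 13. Last occurrence in the window: #15 on Aug 24, 1998.
Occurrences #7 through #15: 9 in total.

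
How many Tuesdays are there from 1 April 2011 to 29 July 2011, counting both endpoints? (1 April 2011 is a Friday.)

17

1 April 2011 is a Friday; the first Tuesday on or after it is 5 April 2011 (4 days later).
From 5 April 2011 to 29 July 2011: 25 + 31 + 30 + 29 = 115 days (rest of April, May, June, July).
115 ÷ 7 = 16 full weeks with remainder 3, so 16 more Tuesdays after the first → 17.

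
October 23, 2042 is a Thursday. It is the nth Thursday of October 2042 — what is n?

Day 23 falls in week ⌈23/7⌉ of the month.
Days 1–7 hold the 1st Thursday, 8–14 the 2nd, 15–21 the 3rd, 22–28 the 4th, 29–31 the 5th.
23 is in the range for the 4th.

4th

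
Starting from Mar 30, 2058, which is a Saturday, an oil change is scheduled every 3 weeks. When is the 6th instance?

Jul 13, 2058

The 6th occurrence is 5 intervals after the first: 5 × 21 = 105 days after Mar 30, 2058.
Mar has 31 days — 1 day to the end of Mar leaves 104.
Apr has 30 days (74 left).
May has 31 days (43 left).
Jun has 30 days (13 left).
13 days into Jul → Jul 13, 2058.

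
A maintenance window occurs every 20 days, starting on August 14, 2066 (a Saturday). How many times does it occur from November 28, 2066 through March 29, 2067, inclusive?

Occurrences land 20·i days after August 14, 2066 for i = 0, 1, 2, …
November 28, 2066 is 106 days after the start; 106 ÷ 20 = 5 remainder 6; since the remainder is 6, round up to i = 6. First occurrence in the window: #7 on December 12, 2066 (6×20 = 120 days in).
March 29, 2067 is 227 days after the start; 227 ÷ 20 = 11 remainder 7. Last occurrence in the window: #12 on March 22, 2067.
Occurrences #7 through #12: 6 in total.

6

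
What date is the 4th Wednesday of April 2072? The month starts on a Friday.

April 2072 begins on a Friday, so the first Wednesday is April 6 (5 days later).
The 4th Wednesday is 3 weeks later: 6 + 21 = 27.

April 27, 2072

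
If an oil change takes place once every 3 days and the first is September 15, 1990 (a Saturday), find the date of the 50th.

February 9, 1991

The 50th occurrence is 49 intervals after the first: 49 × 3 = 147 days after September 15, 1990.
September has 30 days — 15 days to the end of September leaves 132.
October has 31 days (101 left).
November has 30 days (71 left).
December has 31 days (40 left).
January has 31 days (9 left).
9 days into February → February 9, 1991.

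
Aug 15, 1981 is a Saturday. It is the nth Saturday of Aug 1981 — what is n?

3rd

Day 15 falls in week ⌈15/7⌉ of the month.
Days 1–7 hold the 1st Saturday, 8–14 the 2nd, 15–21 the 3rd, 22–28 the 4th, 29–31 the 5th.
15 is in the range for the 3rd.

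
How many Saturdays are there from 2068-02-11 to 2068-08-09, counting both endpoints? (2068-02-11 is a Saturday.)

2068-02-11 is a Saturday; the first Saturday on or after it is 2068-02-11.
From 2068-02-11 to 2068-08-09: 18 + 31 + 30 + 31 + 30 + 31 + 9 = 180 days (rest of February, March, April, May, June, July, August).
180 ÷ 7 = 25 full weeks with remainder 5, so 25 more Saturdays after the first → 26.

26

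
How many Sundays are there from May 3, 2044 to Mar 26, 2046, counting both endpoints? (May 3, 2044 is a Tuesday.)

May 3, 2044 is a Tuesday; the first Sunday on or after it is May 8, 2044 (5 days later).
From May 8, 2044 to Mar 26, 2046: 237 + 365 + 85 = 687 days (rest of 2044, 2045, to Mar 26, 2046 in 2046).
687 ÷ 7 = 98 full weeks with remainder 1, so 98 more Sundays after the first → 99.

99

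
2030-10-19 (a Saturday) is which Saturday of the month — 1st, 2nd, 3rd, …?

Day 19 falls in week ⌈19/7⌉ of the month.
Days 1–7 hold the 1st Saturday, 8–14 the 2nd, 15–21 the 3rd, 22–28 the 4th, 29–31 the 5th.
19 is in the range for the 3rd.

3rd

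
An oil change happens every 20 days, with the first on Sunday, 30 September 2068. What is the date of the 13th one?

28 May 2069

The 13th occurrence is 12 intervals after the first: 12 × 20 = 240 days after 30 September 2068.
September has 30 days — 0 days to the end of September leaves 240.
October has 31 days (209 left).
November has 30 days (179 left).
December has 31 days (148 left).
January has 31 days (117 left).
February has 28 days (89 left).
March has 31 days (58 left).
April has 30 days (28 left).
28 days into May → 28 May 2069.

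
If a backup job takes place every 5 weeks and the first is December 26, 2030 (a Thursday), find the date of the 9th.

October 2, 2031

The 9th occurrence is 8 intervals after the first: 8 × 35 = 280 days after December 26, 2030.
December has 31 days — 5 days to the end of December leaves 275.
January has 31 days (244 left).
February has 28 days (216 left).
March has 31 days (185 left).
April has 30 days (155 left).
May has 31 days (124 left).
June has 30 days (94 left).
July has 31 days (63 left).
August has 31 days (32 left).
September has 30 days (2 left).
2 days into October → October 2, 2031.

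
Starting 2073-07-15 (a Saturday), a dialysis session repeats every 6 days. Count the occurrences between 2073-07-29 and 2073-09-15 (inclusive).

8

Occurrences land 6·i days after 2073-07-15 for i = 0, 1, 2, …
2073-07-29 is 14 days after the start; 14 ÷ 6 = 2 remainder 2; since the remainder is 2, round up to i = 3. First occurrence in the window: #4 on 2073-08-02 (3×6 = 18 days in).
2073-09-15 is 62 days after the start; 62 ÷ 6 = 10 remainder 2. Last occurrence in the window: #11 on 2073-09-13.
Occurrences #4 through #11: 8 in total.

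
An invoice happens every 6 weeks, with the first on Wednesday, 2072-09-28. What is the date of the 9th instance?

The 9th occurrence is 8 intervals after the first: 8 × 42 = 336 days after 2072-09-28.
September has 30 days — 2 days to the end of September leaves 334.
October has 31 days (303 left).
November has 30 days (273 left).
December has 31 days (242 left).
January has 31 days (211 left).
February has 28 days (183 left).
March has 31 days (152 left).
April has 30 days (122 left).
May has 31 days (91 left).
June has 30 days (61 left).
July has 31 days (30 left).
30 days into August → 2073-08-30.

2073-08-30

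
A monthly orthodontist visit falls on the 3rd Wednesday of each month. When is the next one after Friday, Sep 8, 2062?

Sep 2062 starts on a Friday; its first Wednesday is the 6th, so the 3rd Wednesday is the 20th — Sep 20, 2062.
Sep 20, 2062 is after Sep 8, 2062, so that is the next one.

Sep 20, 2062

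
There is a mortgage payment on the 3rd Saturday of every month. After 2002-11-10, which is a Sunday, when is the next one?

2002-11-16

November 2002 starts on a Friday; its first Saturday is the 2nd, so the 3rd Saturday is the 16th — 2002-11-16.
2002-11-16 is after 2002-11-10, so that is the next one.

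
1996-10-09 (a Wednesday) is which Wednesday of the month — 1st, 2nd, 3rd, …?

2nd

Day 9 falls in week ⌈9/7⌉ of the month.
Days 1–7 hold the 1st Wednesday, 8–14 the 2nd, 15–21 the 3rd, 22–28 the 4th, 29–31 the 5th.
9 is in the range for the 2nd.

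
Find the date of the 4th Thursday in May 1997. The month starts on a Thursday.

22 May 1997

May 1997 begins on a Thursday, so the first Thursday is May 1.
The 4th Thursday is 3 weeks later: 1 + 21 = 22.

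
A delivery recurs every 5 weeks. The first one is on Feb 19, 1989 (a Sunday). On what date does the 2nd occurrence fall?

The 2nd occurrence is 1 interval after the first: 1 × 35 = 35 days after Feb 19, 1989.
Feb has 28 days — 9 days to the end of Feb leaves 26.
26 days into Mar → Mar 26, 1989.

Mar 26, 1989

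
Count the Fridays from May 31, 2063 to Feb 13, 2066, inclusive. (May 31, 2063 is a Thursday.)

May 31, 2063 is a Thursday; the first Friday on or after it is Jun 1, 2063 (1 day later).
From Jun 1, 2063 to Feb 13, 2066: 213 + 366 + 365 + 44 = 988 days (rest of 2063, 2064, 2065, to Feb 13, 2066 in 2066).
988 ÷ 7 = 141 full weeks with remainder 1, so 141 more Fridays after the first → 142.

142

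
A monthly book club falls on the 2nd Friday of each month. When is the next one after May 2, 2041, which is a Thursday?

May 10, 2041

May 2041 starts on a Wednesday; its first Friday is the 3rd, so the 2nd Friday is the 10th — May 10, 2041.
May 10, 2041 is after May 2, 2041, so that is the next one.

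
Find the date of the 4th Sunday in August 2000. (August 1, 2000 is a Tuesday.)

August 2000 begins on a Tuesday, so the first Sunday is August 6 (5 days later).
The 4th Sunday is 3 weeks later: 6 + 21 = 27.

August 27, 2000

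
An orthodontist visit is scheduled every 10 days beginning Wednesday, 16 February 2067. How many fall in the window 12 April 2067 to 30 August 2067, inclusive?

14

Occurrences land 10·i days after 16 February 2067 for i = 0, 1, 2, …
12 April 2067 is 55 days after the start; 55 ÷ 10 = 5 remainder 5; since the remainder is 5, round up to i = 6. First occurrence in the window: #7 on 17 April 2067 (6×10 = 60 days in).
30 August 2067 is 195 days after the start; 195 ÷ 10 = 19 remainder 5. Last occurrence in the window: #20 on 25 August 2067.
Occurrences #7 through #20: 14 in total.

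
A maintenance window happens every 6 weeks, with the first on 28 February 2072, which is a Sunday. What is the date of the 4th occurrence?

The 4th occurrence is 3 intervals after the first: 3 × 42 = 126 days after 28 February 2072.
February has 29 days — 1 day to the end of February leaves 125.
March has 31 days (94 left).
April has 30 days (64 left).
May has 31 days (33 left).
June has 30 days (3 left).
3 days into July → 3 July 2072.

3 July 2072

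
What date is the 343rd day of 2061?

Dec 9, 2061

Jan has 31 days (343 − 31 = 312 remain).
Feb has 28 days (312 − 28 = 284 remain).
Mar has 31 days (284 − 31 = 253 remain).
Apr has 30 days (253 − 30 = 223 remain).
May has 31 days (223 − 31 = 192 remain).
Jun has 30 days (192 − 30 = 162 remain).
Jul has 31 days (162 − 31 = 131 remain).
Aug has 31 days (131 − 31 = 100 remain).
Sep has 30 days (100 − 30 = 70 remain).
Oct has 31 days (70 − 31 = 39 remain).
Nov has 30 days (39 − 30 = 9 remain).
9 into Dec → Dec 9.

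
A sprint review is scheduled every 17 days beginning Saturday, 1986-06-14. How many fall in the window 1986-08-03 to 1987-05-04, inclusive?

17

Occurrences land 17·i days after 1986-06-14 for i = 0, 1, 2, …
1986-08-03 is 50 days after the start; 50 ÷ 17 = 2 remainder 16; since the remainder is 16, round up to i = 3. First occurrence in the window: #4 on 1986-08-04 (3×17 = 51 days in).
1987-05-04 is 324 days after the start; 324 ÷ 17 = 19 remainder 1. Last occurrence in the window: #20 on 1987-05-03.
Occurrences #4 through #20: 17 in total.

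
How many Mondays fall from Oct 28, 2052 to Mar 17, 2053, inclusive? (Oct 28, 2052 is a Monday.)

21

Oct 28, 2052 is a Monday; the first Monday on or after it is Oct 28, 2052.
From Oct 28, 2052 to Mar 17, 2053: 3 + 30 + 31 + 31 + 28 + 17 = 140 days (rest of Oct, Nov, Dec, Jan, Feb, Mar).
140 ÷ 7 = 20 full weeks with remainder 0, so 20 more Mondays after the first → 21.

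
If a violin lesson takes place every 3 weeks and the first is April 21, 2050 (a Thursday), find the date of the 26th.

The 26th occurrence is 25 intervals after the first: 25 × 21 = 525 days after April 21, 2050.
April has 30 days — 9 days to the end of April leaves 516.
From end of April to end of 2050 is 245 days (271 left).
January has 31 days (240 left).
February has 28 days (212 left).
March has 31 days (181 left).
April has 30 days (151 left).
May has 31 days (120 left).
June has 30 days (90 left).
July has 31 days (59 left).
August has 31 days (28 left).
28 days into September → September 28, 2051.

September 28, 2051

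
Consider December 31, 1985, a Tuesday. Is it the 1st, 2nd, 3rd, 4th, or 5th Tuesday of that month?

Day 31 falls in week ⌈31/7⌉ of the month.
Days 1–7 hold the 1st Tuesday, 8–14 the 2nd, 15–21 the 3rd, 22–28 the 4th, 29–31 the 5th.
31 is in the range for the 5th.

5th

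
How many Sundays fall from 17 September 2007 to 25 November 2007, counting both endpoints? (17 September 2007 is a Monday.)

10

17 September 2007 is a Monday; the first Sunday on or after it is 23 September 2007 (6 days later).
From 23 September 2007 to 25 November 2007: 7 + 31 + 25 = 63 days (rest of September, October, November).
63 ÷ 7 = 9 full weeks with remainder 0, so 9 more Sundays after the first → 10.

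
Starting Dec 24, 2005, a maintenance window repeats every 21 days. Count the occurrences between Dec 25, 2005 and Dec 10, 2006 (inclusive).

16

Occurrences land 21·i days after Dec 24, 2005 for i = 0, 1, 2, …
Dec 25, 2005 is 1 day after the start; 1 ÷ 21 = 0 remainder 1; since the remainder is 1, round up to i = 1. First occurrence in the window: #2 on Jan 14, 2006 (1×21 = 21 days in).
Dec 10, 2006 is 351 days after the start; 351 ÷ 21 = 16 remainder 15. Last occurrence in the window: #17 on Nov 25, 2006.
Occurrences #2 through #17: 16 in total.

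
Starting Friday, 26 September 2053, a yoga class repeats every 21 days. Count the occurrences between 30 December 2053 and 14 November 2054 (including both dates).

15

Occurrences land 21·i days after 26 September 2053 for i = 0, 1, 2, …
30 December 2053 is 95 days after the start; 95 ÷ 21 = 4 remainder 11; since the remainder is 11, round up to i = 5. First occurrence in the window: #6 on 9 January 2054 (5×21 = 105 days in).
14 November 2054 is 414 days after the start; 414 ÷ 21 = 19 remainder 15. Last occurrence in the window: #20 on 30 October 2054.
Occurrences #6 through #20: 15 in total.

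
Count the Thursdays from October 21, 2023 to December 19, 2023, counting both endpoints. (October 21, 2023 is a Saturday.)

8

October 21, 2023 is a Saturday; the first Thursday on or after it is October 26, 2023 (5 days later).
From October 26, 2023 to December 19, 2023: 5 + 30 + 19 = 54 days (rest of October, November, December).
54 ÷ 7 = 7 full weeks with remainder 5, so 7 more Thursdays after the first → 8.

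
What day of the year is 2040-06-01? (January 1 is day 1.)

Days in months before June: 31 + 29 + 31 + 30 + 31 = 152.
Plus 1 day into June → day 153.

153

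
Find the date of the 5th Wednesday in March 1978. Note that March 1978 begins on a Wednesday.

1978-03-29

March 1978 begins on a Wednesday, so the first Wednesday is March 1.
The 5th Wednesday is 4 weeks later: 1 + 28 = 29.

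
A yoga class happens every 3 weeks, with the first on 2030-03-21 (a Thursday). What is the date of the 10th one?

The 10th occurrence is 9 intervals after the first: 9 × 21 = 189 days after 2030-03-21.
March has 31 days — 10 days to the end of March leaves 179.
April has 30 days (149 left).
May has 31 days (118 left).
June has 30 days (88 left).
July has 31 days (57 left).
August has 31 days (26 left).
26 days into September → 2030-09-26.

2030-09-26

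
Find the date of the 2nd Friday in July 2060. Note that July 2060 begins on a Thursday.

2060-07-09

July 2060 begins on a Thursday, so the first Friday is July 2 (1 day later).
The 2nd Friday is 1 weeks later: 2 + 7 = 9.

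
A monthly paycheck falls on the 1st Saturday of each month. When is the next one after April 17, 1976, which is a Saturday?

April 1976 starts on a Thursday, so its 1st Saturday is April 3, 1976 (2 days in).
That is not after April 17, 1976, so look at May 1976.
May 1976 starts on a Saturday, so its 1st Saturday is May 1, 1976.

May 1, 1976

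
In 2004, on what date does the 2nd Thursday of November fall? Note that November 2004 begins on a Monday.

November 2004 begins on a Monday, so the first Thursday is November 4 (3 days later).
The 2nd Thursday is 1 weeks later: 4 + 7 = 11.

November 11, 2004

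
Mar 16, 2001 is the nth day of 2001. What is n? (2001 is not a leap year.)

75

Days in months before Mar: 31 + 28 = 59.
Plus 16 days into Mar → day 75.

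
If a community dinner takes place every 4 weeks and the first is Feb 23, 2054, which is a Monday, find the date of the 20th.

The 20th occurrence is 19 intervals after the first: 19 × 28 = 532 days after Feb 23, 2054.
Feb has 28 days — 5 days to the end of Feb leaves 527.
From end of Feb to end of 2054 is 306 days (221 left).
Jan has 31 days (190 left).
Feb has 28 days (162 left).
Mar has 31 days (131 left).
Apr has 30 days (101 left).
May has 31 days (70 left).
Jun has 30 days (40 left).
Jul has 31 days (9 left).
9 days into Aug → Aug 9, 2055.

Aug 9, 2055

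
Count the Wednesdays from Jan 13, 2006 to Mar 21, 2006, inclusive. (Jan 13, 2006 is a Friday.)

9

Jan 13, 2006 is a Friday; the first Wednesday on or after it is Jan 18, 2006 (5 days later).
From Jan 18, 2006 to Mar 21, 2006: 13 + 28 + 21 = 62 days (rest of Jan, Feb, Mar).
62 ÷ 7 = 8 full weeks with remainder 6, so 8 more Wednesdays after the first → 9.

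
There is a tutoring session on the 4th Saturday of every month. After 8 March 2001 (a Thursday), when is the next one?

24 March 2001

March 2001 starts on a Thursday; its first Saturday is the 3rd, so the 4th Saturday is the 24th — 24 March 2001.
24 March 2001 is after 8 March 2001, so that is the next one.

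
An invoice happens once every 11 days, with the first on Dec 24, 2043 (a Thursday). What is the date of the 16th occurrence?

The 16th occurrence is 15 intervals after the first: 15 × 11 = 165 days after Dec 24, 2043.
Dec has 31 days — 7 days to the end of Dec leaves 158.
Jan has 31 days (127 left).
Feb has 29 days (98 left).
Mar has 31 days (67 left).
Apr has 30 days (37 left).
May has 31 days (6 left).
6 days into Jun → Jun 6, 2044.

Jun 6, 2044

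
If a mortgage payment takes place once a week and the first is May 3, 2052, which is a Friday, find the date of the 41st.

The 41st occurrence is 40 intervals after the first: 40 × 7 = 280 days after May 3, 2052.
May has 31 days — 28 days to the end of May leaves 252.
June has 30 days (222 left).
July has 31 days (191 left).
August has 31 days (160 left).
September has 30 days (130 left).
October has 31 days (99 left).
November has 30 days (69 left).
December has 31 days (38 left).
January has 31 days (7 left).
7 days into February → February 7, 2053.

February 7, 2053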